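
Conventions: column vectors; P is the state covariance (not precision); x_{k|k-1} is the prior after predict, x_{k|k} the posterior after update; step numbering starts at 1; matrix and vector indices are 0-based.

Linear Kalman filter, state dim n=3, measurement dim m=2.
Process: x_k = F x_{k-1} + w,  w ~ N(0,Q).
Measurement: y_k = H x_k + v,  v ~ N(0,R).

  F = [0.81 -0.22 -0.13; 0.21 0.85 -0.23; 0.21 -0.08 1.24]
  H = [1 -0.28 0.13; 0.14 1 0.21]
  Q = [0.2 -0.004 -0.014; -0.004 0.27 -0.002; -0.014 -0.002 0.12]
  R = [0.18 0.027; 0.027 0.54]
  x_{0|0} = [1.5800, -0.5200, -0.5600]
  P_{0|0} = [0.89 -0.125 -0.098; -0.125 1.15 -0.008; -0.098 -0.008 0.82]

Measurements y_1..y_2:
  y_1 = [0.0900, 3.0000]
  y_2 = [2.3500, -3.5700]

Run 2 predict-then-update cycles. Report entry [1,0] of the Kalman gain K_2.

K[1,0] = -0.2463

step 1: x^-=[1.4670, 0.0186, -0.3210]  P^-=[0.9182 -0.1020 -0.0543; -0.1020 1.1515 -0.3244; -0.0543 -0.3244 1.3822]  S=[1.2784 -0.2626; -0.2626 1.6024]  K=[0.7626 0.1344; -0.2359 0.6285; 0.1695 0.0017]  nu=[-1.3301, 2.8434]  x^+=[0.8349, 2.1194, -0.5415]  P^+=[0.1995 0.1101 -0.2136; 0.1101 0.3695 -0.2472; -0.2136 -0.2472 1.3456]
step 2: x^-=[0.2804, 2.1014, -0.6656]  P^-=[0.3631 0.1322 -0.3465; 0.1322 0.7735 -0.6947; -0.3465 -0.6947 2.1343]  S=[0.5263 -0.0820; -0.0820 1.1397]  K=[0.5553 0.1367; -0.2463 0.5493; 0.2003 -0.2444]  nu=[2.7445, -5.5708]  x^+=[1.0429, -1.6346, 1.2456]  P^+=[0.1920 0.1409 -0.3759; 0.1409 0.3756 -0.5017; -0.3759 -0.5017 2.0371]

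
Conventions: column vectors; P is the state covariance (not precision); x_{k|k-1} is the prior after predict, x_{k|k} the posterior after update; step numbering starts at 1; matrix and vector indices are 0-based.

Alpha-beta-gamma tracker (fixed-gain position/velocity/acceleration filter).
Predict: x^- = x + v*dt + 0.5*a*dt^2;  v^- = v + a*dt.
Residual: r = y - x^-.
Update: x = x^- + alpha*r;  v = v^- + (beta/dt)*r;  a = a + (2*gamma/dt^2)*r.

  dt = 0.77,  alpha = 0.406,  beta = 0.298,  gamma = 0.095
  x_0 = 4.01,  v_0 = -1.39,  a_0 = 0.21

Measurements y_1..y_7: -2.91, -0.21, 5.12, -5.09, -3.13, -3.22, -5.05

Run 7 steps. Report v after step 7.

v_post = -0.2211

step 1: x_pred=3.0020  r=-5.9120  x^+=0.6017  v^+=-3.5163  a^+=-1.6845
step 2: x_pred=-2.6052  r=2.3952  x^+=-1.6328  v^+=-3.8864  a^+=-0.9170
step 3: x_pred=-4.8971  r=10.0171  x^+=-0.8302  v^+=-0.7157  a^+=2.2931
step 4: x_pred=-0.7015  r=-4.3885  x^+=-2.4832  v^+=-0.6484  a^+=0.8868
step 5: x_pred=-2.7196  r=-0.4104  x^+=-2.8862  v^+=-0.1244  a^+=0.7553
step 6: x_pred=-2.7581  r=-0.4619  x^+=-2.9457  v^+=0.2784  a^+=0.6073
step 7: x_pred=-2.5513  r=-2.4987  x^+=-3.5658  v^+=-0.2211  a^+=-0.1935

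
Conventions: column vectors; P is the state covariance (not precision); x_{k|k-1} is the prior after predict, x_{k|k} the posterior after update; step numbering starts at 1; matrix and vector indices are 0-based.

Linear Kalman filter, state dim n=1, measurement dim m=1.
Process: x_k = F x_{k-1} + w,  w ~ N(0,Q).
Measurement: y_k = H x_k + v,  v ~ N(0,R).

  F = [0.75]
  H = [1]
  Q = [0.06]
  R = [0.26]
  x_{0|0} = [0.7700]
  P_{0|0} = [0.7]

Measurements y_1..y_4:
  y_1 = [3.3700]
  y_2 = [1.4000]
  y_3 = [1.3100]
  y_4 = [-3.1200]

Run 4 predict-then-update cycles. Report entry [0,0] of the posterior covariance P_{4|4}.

step 1: x^-=[0.5775]  P^-=[0.4537]  S=[0.7137]  K=[0.6357]  nu=[2.7925]  x^+=[2.3528]  P^+=[0.1653]
step 2: x^-=[1.7646]  P^-=[0.1530]  S=[0.4130]  K=[0.3704]  nu=[-0.3646]  x^+=[1.6295]  P^+=[0.0963]
step 3: x^-=[1.2221]  P^-=[0.1142]  S=[0.3742]  K=[0.3051]  nu=[0.0879]  x^+=[1.2490]  P^+=[0.0793]
step 4: x^-=[0.9367]  P^-=[0.1046]  S=[0.3646]  K=[0.2869]  nu=[-4.0567]  x^+=[-0.2273]  P^+=[0.0746]

P_post[0,0] = 0.0746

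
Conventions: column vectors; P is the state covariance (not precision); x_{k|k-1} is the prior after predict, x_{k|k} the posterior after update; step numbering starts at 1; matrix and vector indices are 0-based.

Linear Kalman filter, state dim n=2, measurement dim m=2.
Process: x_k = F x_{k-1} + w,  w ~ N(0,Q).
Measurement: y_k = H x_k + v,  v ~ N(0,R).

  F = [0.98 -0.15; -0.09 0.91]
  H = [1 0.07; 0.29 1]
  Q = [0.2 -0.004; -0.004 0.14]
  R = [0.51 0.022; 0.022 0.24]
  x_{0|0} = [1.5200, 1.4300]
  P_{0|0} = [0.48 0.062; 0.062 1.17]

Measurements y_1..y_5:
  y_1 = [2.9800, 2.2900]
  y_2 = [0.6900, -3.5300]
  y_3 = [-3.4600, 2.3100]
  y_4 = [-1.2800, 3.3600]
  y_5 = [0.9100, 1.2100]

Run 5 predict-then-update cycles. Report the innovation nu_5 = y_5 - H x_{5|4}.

step 1: x^-=[1.2751, 1.1645]  P^-=[0.6691 -0.1499; -0.1499 1.1026]  S=[1.1635 0.1403; 0.1403 1.3119]  K=[0.5693 -0.0272; -0.1619 0.8246]  nu=[1.6234, 0.7557]  x^+=[2.1788, 1.5248]  P^+=[0.2953 -0.0797; -0.0797 0.2174]
step 2: x^-=[1.9065, 1.1915]  P^-=[0.5120 -0.1318; -0.1318 0.3355]  S=[1.0051 0.0594; 0.0594 0.5421]  K=[0.5016 -0.0243; -0.1411 0.5639]  nu=[-1.2999, -5.2744]  x^+=[1.3828, -1.5990]  P^+=[0.2602 -0.0703; -0.0703 0.1526]
step 3: x^-=[1.5950, -1.5795]  P^-=[0.4740 -0.1114; -0.1114 0.2800]  S=[0.9698 0.0654; 0.0654 0.4952]  K=[0.4815 -0.0109; -0.1295 0.5172]  nu=[-4.9444, 3.4270]  x^+=[-0.8231, 0.8335]  P^+=[0.2498 -0.0645; -0.0645 0.1400]
step 4: x^-=[-0.9316, 0.8325]  P^-=[0.4620 -0.1035; -0.1035 0.2685]  S=[0.9589 0.0692; 0.0692 0.4873]  K=[0.4746 -0.0048; -0.1249 0.5071]  nu=[-0.4066, 2.7976]  x^+=[-1.1382, 2.3021]  P^+=[0.2463 -0.0622; -0.0622 0.1370]
step 5: x^-=[-1.4607, 2.1973]  P^-=[0.4579 -0.1007; -0.1007 0.2656]  S=[0.9551 0.0707; 0.0707 0.4857]  K=[0.4722 -0.0026; -0.1233 0.5047]  nu=[2.2169, -0.5637]  x^+=[-0.4123, 1.6395]  P^+=[0.2451 -0.0613; -0.0613 0.1362]

innov = [2.2169, -0.5637]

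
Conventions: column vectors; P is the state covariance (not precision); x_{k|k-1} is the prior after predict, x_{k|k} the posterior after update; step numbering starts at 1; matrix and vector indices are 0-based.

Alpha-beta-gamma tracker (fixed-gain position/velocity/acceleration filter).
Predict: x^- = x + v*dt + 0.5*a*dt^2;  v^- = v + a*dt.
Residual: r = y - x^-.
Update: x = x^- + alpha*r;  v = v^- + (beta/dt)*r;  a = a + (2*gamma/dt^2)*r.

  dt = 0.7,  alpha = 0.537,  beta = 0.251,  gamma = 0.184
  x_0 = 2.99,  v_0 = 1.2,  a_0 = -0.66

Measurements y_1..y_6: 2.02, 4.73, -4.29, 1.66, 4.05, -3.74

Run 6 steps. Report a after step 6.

step 1: x_pred=3.6683  r=-1.6483  x^+=2.7832  v^+=0.1470  a^+=-1.8979
step 2: x_pred=2.4211  r=2.3089  x^+=3.6610  v^+=-0.3536  a^+=-0.1638
step 3: x_pred=3.3733  r=-7.6633  x^+=-0.7419  v^+=-3.2162  a^+=-5.9191
step 4: x_pred=-4.4434  r=6.1034  x^+=-1.1659  v^+=-5.1710  a^+=-1.3353
step 5: x_pred=-5.1128  r=9.1628  x^+=-0.1924  v^+=-2.8203  a^+=5.5461
step 6: x_pred=-0.8077  r=-2.9323  x^+=-2.3824  v^+=0.0106  a^+=3.3439

a_post = 3.3439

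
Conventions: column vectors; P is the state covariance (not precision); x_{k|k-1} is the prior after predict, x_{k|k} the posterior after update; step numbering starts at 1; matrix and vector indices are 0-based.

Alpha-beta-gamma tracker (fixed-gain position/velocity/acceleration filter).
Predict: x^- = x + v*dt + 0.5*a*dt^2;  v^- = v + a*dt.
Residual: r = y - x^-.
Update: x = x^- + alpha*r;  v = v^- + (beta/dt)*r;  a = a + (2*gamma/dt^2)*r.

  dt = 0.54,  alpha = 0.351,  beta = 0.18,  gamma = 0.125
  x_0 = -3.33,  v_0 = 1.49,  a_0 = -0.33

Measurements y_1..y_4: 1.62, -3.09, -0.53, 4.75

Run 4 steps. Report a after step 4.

step 1: x_pred=-2.5735  r=4.1935  x^+=-1.1016  v^+=2.7096  a^+=3.2653
step 2: x_pred=0.8377  r=-3.9277  x^+=-0.5409  v^+=3.1636  a^+=-0.1021
step 3: x_pred=1.1526  r=-1.6826  x^+=0.5620  v^+=2.5477  a^+=-1.5446
step 4: x_pred=1.7125  r=3.0375  x^+=2.7787  v^+=2.7261  a^+=1.0595

a_post = 1.0595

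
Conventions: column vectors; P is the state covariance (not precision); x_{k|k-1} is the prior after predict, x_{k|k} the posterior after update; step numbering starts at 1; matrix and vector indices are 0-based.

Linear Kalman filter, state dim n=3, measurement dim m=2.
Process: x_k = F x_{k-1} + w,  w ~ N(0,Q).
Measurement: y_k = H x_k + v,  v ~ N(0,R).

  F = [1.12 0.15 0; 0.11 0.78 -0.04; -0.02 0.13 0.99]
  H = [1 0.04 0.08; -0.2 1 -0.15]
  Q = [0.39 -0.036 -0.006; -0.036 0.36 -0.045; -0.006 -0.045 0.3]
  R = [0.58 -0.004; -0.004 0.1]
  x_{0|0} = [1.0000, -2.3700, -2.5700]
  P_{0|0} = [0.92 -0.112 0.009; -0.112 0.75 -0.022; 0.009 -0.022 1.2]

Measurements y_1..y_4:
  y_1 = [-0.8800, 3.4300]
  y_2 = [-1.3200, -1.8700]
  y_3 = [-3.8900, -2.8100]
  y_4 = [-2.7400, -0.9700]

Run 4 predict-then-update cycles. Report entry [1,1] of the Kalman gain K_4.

step 1: x^-=[0.7645, -1.6358, -2.8724]  P^-=[1.5233 0.0651 -0.0212; 0.0651 0.8114 -0.0342; -0.0212 -0.0342 1.4837]  S=[2.1157 -0.2284; -0.2284 0.9887]  K=[0.7124 -0.0745; 0.1360 0.8441; 0.0183 -0.2512]  nu=[-1.3493, 4.7878]  x^+=[-0.5533, 2.2224, -4.0998]  P^+=[0.4199 0.0574 -0.1085; 0.0574 0.1202 0.1659; -0.1085 0.1659 1.4185]
step 2: x^-=[-0.2863, 1.8366, -3.7589]  P^-=[0.9387 0.0848 -0.1005; 0.0848 0.4410 0.0254; -0.1005 0.0254 1.7392]  S=[1.5214 -0.0923; -0.0923 0.5701]  K=[0.6106 -0.0553; 0.1145 0.7556; 0.0031 -0.3774]  nu=[-0.8064, -4.3277]  x^+=[-0.5394, -1.5258, -2.1283]  P^+=[0.3635 0.0442 -0.1366; 0.0442 0.1115 0.1836; -0.1366 0.1836 1.6578]
step 3: x^-=[-0.8330, -1.1643, -2.2946]  P^-=[0.8634 0.0662 -0.1299; 0.0662 0.4322 0.0256; -0.1299 0.0256 1.9793]  S=[1.4414 -0.0940; -0.0940 0.5693]  K=[0.5900 -0.0554; 0.1081 0.7470; -0.0077 -0.4321]  nu=[-2.8269, -2.1565]  x^+=[-2.3814, -3.0807, -1.3409]  P^+=[0.3537 0.0387 -0.1609; 0.0387 0.1129 0.2057; -0.1609 0.2057 1.8735]
step 4: x^-=[-3.1293, -2.6113, -1.6803]  P^-=[0.8493 0.0612 -0.1540; 0.0612 0.4312 0.0315; -0.1540 0.0315 2.1974]  S=[1.4245 -0.0943; -0.0943 0.5714]  K=[0.5858 -0.0530; 0.1060 0.7424; -0.0150 -0.4702]  nu=[0.6282, 0.7634]  x^+=[-2.8018, -1.9780, -2.0487]  P^+=[0.3531 0.0357 -0.1817; 0.0357 0.1151 0.2275; -0.1817 0.2275 2.0720]

K[1,1] = 0.7424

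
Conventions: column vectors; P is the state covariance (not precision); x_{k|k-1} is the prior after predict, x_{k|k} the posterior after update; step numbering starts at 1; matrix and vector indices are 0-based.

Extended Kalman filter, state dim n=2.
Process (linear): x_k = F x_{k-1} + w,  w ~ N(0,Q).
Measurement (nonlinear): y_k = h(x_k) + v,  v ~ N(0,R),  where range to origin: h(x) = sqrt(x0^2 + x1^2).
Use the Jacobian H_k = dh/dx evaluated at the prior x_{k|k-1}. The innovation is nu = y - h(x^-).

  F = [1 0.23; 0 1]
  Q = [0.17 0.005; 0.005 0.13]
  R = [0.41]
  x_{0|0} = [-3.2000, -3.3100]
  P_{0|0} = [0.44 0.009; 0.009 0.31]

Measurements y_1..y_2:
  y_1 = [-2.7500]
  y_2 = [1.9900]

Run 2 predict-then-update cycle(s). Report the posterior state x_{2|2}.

step 1: x^-=[-3.9613, -3.3100]  P^-=[0.6305 0.0853; 0.0853 0.4400]  H_jac=[-0.7674 -0.6412]  S=[1.0461]  K=[-0.5148; -0.3323]  nu=[-7.9122]  x^+=[0.1119, -0.6811]  P^+=[0.3533 -0.0936; -0.0936 0.3245]
step 2: x^-=[-0.0448, -0.6811]  P^-=[0.4974 -0.0140; -0.0140 0.4545]  H_jac=[-0.0656 -0.9978]  S=[0.8629]  K=[-0.0216; -0.5245]  nu=[1.3074]  x^+=[-0.0731, -1.3669]  P^+=[0.4970 -0.0238; -0.0238 0.2171]

x_post = [-0.0731, -1.3669]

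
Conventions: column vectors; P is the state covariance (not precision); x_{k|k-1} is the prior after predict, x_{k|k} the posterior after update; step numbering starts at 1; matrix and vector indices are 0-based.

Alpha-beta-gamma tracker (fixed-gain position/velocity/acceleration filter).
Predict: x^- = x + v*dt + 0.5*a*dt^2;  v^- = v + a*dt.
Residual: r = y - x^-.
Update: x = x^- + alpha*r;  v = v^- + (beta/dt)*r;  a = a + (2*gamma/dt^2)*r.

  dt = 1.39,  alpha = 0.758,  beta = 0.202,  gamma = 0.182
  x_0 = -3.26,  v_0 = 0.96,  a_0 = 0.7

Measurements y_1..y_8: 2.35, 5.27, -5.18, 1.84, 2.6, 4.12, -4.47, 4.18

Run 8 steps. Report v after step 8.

step 1: x_pred=-1.2494  r=3.5994  x^+=1.4790  v^+=2.4561  a^+=1.3781
step 2: x_pred=6.2242  r=-0.9542  x^+=5.5009  v^+=4.2330  a^+=1.1983
step 3: x_pred=12.5424  r=-17.7224  x^+=-0.8912  v^+=3.3232  a^+=-2.1405
step 4: x_pred=1.6602  r=0.1798  x^+=1.7965  v^+=0.3740  a^+=-2.1066
step 5: x_pred=0.2813  r=2.3187  x^+=2.0389  v^+=-2.2172  a^+=-1.6698
step 6: x_pred=-2.6562  r=6.7762  x^+=2.4802  v^+=-3.5535  a^+=-0.3932
step 7: x_pred=-2.8390  r=-1.6310  x^+=-4.0753  v^+=-4.3370  a^+=-0.7005
step 8: x_pred=-10.7804  r=14.9604  x^+=0.5596  v^+=-3.1365  a^+=2.1180

v_post = -3.1365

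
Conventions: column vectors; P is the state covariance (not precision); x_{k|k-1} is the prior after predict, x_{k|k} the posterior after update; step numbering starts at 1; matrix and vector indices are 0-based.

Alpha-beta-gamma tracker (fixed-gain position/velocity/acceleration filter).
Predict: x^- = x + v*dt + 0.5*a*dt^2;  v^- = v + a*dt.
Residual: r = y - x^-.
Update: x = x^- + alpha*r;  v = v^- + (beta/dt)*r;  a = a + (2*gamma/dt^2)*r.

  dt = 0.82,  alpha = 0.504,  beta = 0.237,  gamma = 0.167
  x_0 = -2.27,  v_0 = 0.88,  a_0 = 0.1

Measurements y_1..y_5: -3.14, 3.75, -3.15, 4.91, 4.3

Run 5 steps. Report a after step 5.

step 1: x_pred=-1.5148  r=-1.6252  x^+=-2.3339  v^+=0.4923  a^+=-0.7073
step 2: x_pred=-2.1680  r=5.9180  x^+=0.8147  v^+=1.6227  a^+=2.2324
step 3: x_pred=2.8958  r=-6.0458  x^+=-0.1513  v^+=1.7059  a^+=-0.7708
step 4: x_pred=0.9884  r=3.9216  x^+=2.9649  v^+=2.2073  a^+=1.1772
step 5: x_pred=5.1706  r=-0.8706  x^+=4.7318  v^+=2.9209  a^+=0.7447

a_post = 0.7447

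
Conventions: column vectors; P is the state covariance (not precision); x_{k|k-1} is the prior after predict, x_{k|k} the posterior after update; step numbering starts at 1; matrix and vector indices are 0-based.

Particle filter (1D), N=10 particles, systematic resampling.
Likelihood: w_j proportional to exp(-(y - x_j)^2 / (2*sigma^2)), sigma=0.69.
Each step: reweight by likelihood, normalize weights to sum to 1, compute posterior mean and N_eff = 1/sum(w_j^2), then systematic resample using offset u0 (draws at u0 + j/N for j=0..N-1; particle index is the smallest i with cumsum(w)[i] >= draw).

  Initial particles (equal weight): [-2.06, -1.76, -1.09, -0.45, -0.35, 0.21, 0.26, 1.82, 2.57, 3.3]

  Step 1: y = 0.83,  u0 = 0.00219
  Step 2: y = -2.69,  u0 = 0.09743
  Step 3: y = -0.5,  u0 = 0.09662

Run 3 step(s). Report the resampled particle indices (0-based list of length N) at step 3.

step 1: w=[0.0001, 0.0004, 0.0094, 0.0809, 0.1048, 0.3020, 0.3214, 0.1615, 0.0188, 0.0007]  mean=0.4076  Neff=4.1922  idx=[2, 4, 5, 5, 5, 6, 6, 6, 6, 7]
step 2: w=[0.9438, 0.0442, 0.0020, 0.0020, 0.0020, 0.0015, 0.0015, 0.0015, 0.0015, 0.0000]  mean=-1.0414  Neff=1.1202  idx=[0, 0, 0, 0, 0, 0, 0, 0, 0, 7]
step 3: w=[0.1022, 0.1022, 0.1022, 0.1022, 0.1022, 0.1022, 0.1022, 0.1022, 0.1022, 0.0803]  mean=-0.9816  Neff=9.9571  idx=[0, 1, 2, 3, 4, 5, 6, 7, 8, 9]

resampled_idx = [0, 1, 2, 3, 4, 5, 6, 7, 8, 9]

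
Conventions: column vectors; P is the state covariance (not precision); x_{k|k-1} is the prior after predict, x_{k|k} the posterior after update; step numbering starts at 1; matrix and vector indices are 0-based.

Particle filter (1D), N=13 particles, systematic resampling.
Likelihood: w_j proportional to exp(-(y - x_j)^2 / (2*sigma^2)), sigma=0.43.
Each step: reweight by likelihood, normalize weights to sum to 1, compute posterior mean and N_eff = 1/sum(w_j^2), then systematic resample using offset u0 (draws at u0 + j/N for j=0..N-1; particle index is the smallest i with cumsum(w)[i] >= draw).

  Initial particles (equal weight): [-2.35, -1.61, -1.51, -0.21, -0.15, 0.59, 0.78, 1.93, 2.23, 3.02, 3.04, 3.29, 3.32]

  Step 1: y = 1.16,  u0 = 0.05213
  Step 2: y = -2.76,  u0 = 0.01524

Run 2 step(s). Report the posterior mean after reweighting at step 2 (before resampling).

step 1: w=[0.0000, 0.0000, 0.0000, 0.0046, 0.0071, 0.3066, 0.4996, 0.1486, 0.0334, 0.0001, 0.0001, 0.0000, 0.0000]  mean=0.9301  Neff=2.7259  idx=[5, 5, 5, 5, 6, 6, 6, 6, 6, 6, 7, 7, 8]
step 2: w=[0.2396, 0.2396, 0.2396, 0.2396, 0.0070, 0.0070, 0.0070, 0.0070, 0.0070, 0.0070, 0.0000, 0.0000, 0.0000]  mean=0.5979  Neff=4.3502  idx=[0, 0, 0, 1, 1, 1, 1, 2, 2, 2, 3, 3, 3]

post_mean = 0.5979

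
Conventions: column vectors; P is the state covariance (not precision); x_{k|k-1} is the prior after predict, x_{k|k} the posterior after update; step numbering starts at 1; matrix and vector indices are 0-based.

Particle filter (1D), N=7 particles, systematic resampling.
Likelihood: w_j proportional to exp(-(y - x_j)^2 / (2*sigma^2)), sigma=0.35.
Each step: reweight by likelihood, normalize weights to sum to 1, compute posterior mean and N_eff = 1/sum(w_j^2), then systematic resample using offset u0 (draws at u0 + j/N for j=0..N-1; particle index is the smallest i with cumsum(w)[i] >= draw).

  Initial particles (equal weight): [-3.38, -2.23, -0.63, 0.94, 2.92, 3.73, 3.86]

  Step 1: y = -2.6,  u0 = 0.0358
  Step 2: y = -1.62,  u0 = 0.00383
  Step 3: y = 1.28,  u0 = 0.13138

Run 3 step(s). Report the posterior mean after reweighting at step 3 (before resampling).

step 1: w=[0.1274, 0.8726, 0.0000, 0.0000, 0.0000, 0.0000, 0.0000]  mean=-2.3765  Neff=1.2858  idx=[0, 1, 1, 1, 1, 1, 1]
step 2: w=[0.0000, 0.1667, 0.1667, 0.1667, 0.1667, 0.1667, 0.1667]  mean=-2.2300  Neff=6.0000  idx=[1, 1, 2, 3, 4, 5, 6]
step 3: w=[0.1429, 0.1429, 0.1429, 0.1429, 0.1429, 0.1429, 0.1429]  mean=-2.2300  Neff=7.0000  idx=[0, 1, 2, 3, 4, 5, 6]

post_mean = -2.2300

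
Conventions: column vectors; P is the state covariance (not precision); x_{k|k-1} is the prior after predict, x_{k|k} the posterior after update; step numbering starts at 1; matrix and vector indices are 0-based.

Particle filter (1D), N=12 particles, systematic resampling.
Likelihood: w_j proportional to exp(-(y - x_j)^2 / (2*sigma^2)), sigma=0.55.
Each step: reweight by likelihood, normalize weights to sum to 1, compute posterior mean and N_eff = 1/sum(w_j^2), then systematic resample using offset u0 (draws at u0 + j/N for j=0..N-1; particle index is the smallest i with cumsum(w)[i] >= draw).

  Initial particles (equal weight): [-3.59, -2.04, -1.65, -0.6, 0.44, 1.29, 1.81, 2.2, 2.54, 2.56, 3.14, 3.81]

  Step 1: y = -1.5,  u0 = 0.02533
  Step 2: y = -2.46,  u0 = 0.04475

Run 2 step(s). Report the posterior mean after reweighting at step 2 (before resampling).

step 1: w=[0.0004, 0.3346, 0.5220, 0.1420, 0.0011, 0.0000, 0.0000, 0.0000, 0.0000, 0.0000, 0.0000, 0.0000]  mean=-1.6299  Neff=2.4720  idx=[1, 1, 1, 1, 2, 2, 2, 2, 2, 2, 3, 3]
step 2: w=[0.1487, 0.1487, 0.1487, 0.1487, 0.0673, 0.0673, 0.0673, 0.0673, 0.0673, 0.0673, 0.0007, 0.0007]  mean=-1.8806  Neff=8.6468  idx=[0, 0, 1, 1, 2, 3, 3, 4, 5, 6, 8, 9]

post_mean = -1.8806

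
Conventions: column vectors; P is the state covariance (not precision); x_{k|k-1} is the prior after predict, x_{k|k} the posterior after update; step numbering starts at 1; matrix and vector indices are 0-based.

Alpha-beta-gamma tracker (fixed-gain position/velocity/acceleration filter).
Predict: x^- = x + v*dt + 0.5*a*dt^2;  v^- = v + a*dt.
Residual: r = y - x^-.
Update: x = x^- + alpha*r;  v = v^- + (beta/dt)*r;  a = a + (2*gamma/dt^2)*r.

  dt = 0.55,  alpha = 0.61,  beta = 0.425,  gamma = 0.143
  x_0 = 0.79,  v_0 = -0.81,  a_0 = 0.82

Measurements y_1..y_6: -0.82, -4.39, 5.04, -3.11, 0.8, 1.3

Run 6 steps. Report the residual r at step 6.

step 1: x_pred=0.4685  r=-1.2885  x^+=-0.3175  v^+=-1.3547  a^+=-0.3982
step 2: x_pred=-1.1228  r=-3.2672  x^+=-3.1158  v^+=-4.0984  a^+=-3.4872
step 3: x_pred=-5.8973  r=10.9373  x^+=0.7744  v^+=2.4352  a^+=6.8535
step 4: x_pred=3.1504  r=-6.2604  x^+=-0.6684  v^+=1.3671  a^+=0.9346
step 5: x_pred=0.2248  r=0.5752  x^+=0.5757  v^+=2.3256  a^+=1.4784
step 6: x_pred=2.0783  r=-0.7783  x^+=1.6036  v^+=2.5372  a^+=0.7425

resid = -0.7783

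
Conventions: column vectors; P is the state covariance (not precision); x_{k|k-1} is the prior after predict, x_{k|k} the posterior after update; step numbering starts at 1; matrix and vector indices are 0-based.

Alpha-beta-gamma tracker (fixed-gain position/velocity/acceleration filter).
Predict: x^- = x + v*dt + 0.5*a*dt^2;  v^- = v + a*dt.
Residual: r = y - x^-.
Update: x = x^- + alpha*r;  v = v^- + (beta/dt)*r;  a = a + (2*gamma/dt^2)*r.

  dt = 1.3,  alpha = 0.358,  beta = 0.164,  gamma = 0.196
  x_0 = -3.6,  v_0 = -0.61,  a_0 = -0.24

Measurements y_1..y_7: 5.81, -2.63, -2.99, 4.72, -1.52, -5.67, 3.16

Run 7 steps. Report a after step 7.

step 1: x_pred=-4.5958  r=10.4058  x^+=-0.8705  v^+=0.3907  a^+=2.1737
step 2: x_pred=1.4742  r=-4.1042  x^+=0.0049  v^+=2.6987  a^+=1.2217
step 3: x_pred=4.5455  r=-7.5355  x^+=1.8478  v^+=3.3363  a^+=-0.5262
step 4: x_pred=5.7403  r=-1.0203  x^+=5.3750  v^+=2.5235  a^+=-0.7629
step 5: x_pred=8.0110  r=-9.5310  x^+=4.5989  v^+=0.3294  a^+=-2.9736
step 6: x_pred=2.5144  r=-8.1844  x^+=-0.4156  v^+=-4.5688  a^+=-4.8720
step 7: x_pred=-10.4719  r=13.6319  x^+=-5.5917  v^+=-9.1827  a^+=-1.7100

a_post = -1.7100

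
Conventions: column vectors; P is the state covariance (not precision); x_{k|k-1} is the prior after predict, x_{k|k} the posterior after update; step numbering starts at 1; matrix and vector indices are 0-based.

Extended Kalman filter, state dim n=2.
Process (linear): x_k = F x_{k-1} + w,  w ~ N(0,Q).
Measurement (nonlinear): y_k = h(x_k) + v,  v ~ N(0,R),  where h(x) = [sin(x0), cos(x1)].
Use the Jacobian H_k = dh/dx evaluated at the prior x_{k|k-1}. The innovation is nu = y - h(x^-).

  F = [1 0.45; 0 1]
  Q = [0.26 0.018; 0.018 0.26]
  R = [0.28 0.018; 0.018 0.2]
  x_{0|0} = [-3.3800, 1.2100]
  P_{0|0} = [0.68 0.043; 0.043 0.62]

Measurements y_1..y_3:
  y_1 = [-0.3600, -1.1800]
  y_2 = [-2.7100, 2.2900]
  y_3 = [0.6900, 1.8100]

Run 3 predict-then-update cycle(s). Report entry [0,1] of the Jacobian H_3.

step 1: x^-=[-2.8355, 1.2100]  P^-=[1.1042 0.3400; 0.3400 0.8800]  H_jac=[-0.9535 0.0000; 0.0000 -0.9356]  S=[1.2840 0.3213; 0.3213 0.9703]  K=[-0.8047 -0.0614; -0.0438 -0.8340]  nu=[-0.0587, -1.5330]  x^+=[-2.6942, 2.4911]  P^+=[0.2375 0.0286; 0.0286 0.1791]
step 2: x^-=[-1.5732, 2.4911]  P^-=[0.5595 0.1272; 0.1272 0.4391]  H_jac=[-0.0024 0.0000; 0.0000 -0.6055]  S=[0.2800 0.0182; 0.0182 0.3610]  K=[0.0091 -0.2138; 0.0469 -0.7389]  nu=[-1.7100, 3.0858]  x^+=[-2.2485, 0.1308]  P^+=[0.5430 0.0704; 0.0704 0.2427]
step 3: x^-=[-2.1897, 0.1308]  P^-=[0.9155 0.1975; 0.1975 0.5027]  H_jac=[-0.5801 0.0000; 0.0000 -0.1304]  S=[0.5881 0.0329; 0.0329 0.2086]  K=[-0.9041 0.0193; -0.1788 -0.2861]  nu=[1.5045, 0.8185]  x^+=[-3.5342, -0.3725]  P^+=[0.4358 0.0952; 0.0952 0.4634]

H_jac[0,1] = 0.0000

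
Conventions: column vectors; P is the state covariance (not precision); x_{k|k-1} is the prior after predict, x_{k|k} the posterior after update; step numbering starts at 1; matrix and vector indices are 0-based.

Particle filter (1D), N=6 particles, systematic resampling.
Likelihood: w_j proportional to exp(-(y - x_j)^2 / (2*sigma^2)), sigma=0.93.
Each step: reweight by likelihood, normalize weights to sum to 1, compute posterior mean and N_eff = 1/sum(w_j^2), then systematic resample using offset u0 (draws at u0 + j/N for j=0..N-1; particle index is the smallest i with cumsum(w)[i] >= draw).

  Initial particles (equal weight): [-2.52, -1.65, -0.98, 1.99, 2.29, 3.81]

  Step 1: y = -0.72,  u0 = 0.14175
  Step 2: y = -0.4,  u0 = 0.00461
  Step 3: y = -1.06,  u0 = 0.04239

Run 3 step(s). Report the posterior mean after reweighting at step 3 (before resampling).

post_mean = -1.1749

step 1: w=[0.0882, 0.3483, 0.5522, 0.0082, 0.0031, 0.0000]  mean=-1.3148  Neff=2.3036  idx=[1, 1, 2, 2, 2, 2]
step 2: w=[0.0988, 0.0988, 0.2006, 0.2006, 0.2006, 0.2006]  mean=-1.1123  Neff=5.5401  idx=[0, 1, 2, 3, 4, 5]
step 3: w=[0.1455, 0.1455, 0.1773, 0.1773, 0.1773, 0.1773]  mean=-1.1749  Neff=5.9519  idx=[0, 1, 2, 3, 4, 5]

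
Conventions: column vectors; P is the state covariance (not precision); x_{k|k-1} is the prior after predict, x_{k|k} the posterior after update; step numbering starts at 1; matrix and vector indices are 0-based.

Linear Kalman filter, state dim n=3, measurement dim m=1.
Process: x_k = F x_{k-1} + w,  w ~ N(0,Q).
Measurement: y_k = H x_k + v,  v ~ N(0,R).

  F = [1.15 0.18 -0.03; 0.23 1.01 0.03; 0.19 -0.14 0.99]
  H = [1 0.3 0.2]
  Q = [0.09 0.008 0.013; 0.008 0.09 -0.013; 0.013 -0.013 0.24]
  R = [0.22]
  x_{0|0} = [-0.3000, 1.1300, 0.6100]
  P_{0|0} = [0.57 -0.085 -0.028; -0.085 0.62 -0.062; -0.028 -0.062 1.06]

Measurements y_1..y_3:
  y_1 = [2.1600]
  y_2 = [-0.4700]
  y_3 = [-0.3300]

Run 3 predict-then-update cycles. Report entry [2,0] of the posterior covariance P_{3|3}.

P_post[2,0] = -0.2530

step 1: x^-=[-0.1599, 1.0906, 0.3887]  P^-=[0.8323 0.1691 0.0582; 0.1691 0.7099 -0.1261; 0.0582 -0.1261 1.3228]  S=[1.2787]  K=[0.6997; 0.2790; 0.2228]  nu=[1.9150]  x^+=[1.1799, 1.6250, 0.8154]  P^+=[0.2063 -0.0806 -0.1412; -0.0806 0.6104 -0.2056; -0.1412 -0.2056 1.2593]
step 2: x^-=[1.6250, 1.9371, 0.8039]  P^-=[0.3624 0.0767 -0.1819; 0.0767 0.6728 -0.3034; -0.1819 -0.3034 1.5019]  S=[0.6399]  K=[0.5455; 0.3405; 0.0429]  nu=[-2.8369]  x^+=[0.0776, 0.9712, 0.6822]  P^+=[0.1720 -0.0421 -0.1969; -0.0421 0.5987 -0.3128; -0.1969 -0.3128 1.5007]
step 3: x^-=[0.2436, 1.0193, 0.5542]  P^-=[0.3378 0.1126 -0.2838; 0.1126 0.6699 -0.4097; -0.2838 -0.4097 1.7437]  S=[0.5927]  K=[0.5311; 0.3909; -0.0978]  nu=[-0.9902]  x^+=[-0.2823, 0.6322, 0.6510]  P^+=[0.1706 -0.0104 -0.2530; -0.0104 0.5793 -0.3870; -0.2530 -0.3870 1.7380]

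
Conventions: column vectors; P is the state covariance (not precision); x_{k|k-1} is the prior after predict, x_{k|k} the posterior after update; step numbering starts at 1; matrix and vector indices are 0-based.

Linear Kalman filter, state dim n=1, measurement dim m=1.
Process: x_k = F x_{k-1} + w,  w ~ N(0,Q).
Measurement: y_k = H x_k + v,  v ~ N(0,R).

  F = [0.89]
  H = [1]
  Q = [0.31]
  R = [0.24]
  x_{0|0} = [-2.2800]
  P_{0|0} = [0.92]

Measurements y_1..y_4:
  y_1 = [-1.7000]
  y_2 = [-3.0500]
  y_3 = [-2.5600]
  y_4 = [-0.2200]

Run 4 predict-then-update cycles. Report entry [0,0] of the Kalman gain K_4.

step 1: x^-=[-2.0292]  P^-=[1.0387]  S=[1.2787]  K=[0.8123]  nu=[0.3292]  x^+=[-1.7618]  P^+=[0.1950]
step 2: x^-=[-1.5680]  P^-=[0.4644]  S=[0.7044]  K=[0.6593]  nu=[-1.4820]  x^+=[-2.5451]  P^+=[0.1582]
step 3: x^-=[-2.2651]  P^-=[0.4353]  S=[0.6753]  K=[0.6446]  nu=[-0.2949]  x^+=[-2.4552]  P^+=[0.1547]
step 4: x^-=[-2.1851]  P^-=[0.4325]  S=[0.6725]  K=[0.6431]  nu=[1.9651]  x^+=[-0.9213]  P^+=[0.1544]

K[0,0] = 0.6431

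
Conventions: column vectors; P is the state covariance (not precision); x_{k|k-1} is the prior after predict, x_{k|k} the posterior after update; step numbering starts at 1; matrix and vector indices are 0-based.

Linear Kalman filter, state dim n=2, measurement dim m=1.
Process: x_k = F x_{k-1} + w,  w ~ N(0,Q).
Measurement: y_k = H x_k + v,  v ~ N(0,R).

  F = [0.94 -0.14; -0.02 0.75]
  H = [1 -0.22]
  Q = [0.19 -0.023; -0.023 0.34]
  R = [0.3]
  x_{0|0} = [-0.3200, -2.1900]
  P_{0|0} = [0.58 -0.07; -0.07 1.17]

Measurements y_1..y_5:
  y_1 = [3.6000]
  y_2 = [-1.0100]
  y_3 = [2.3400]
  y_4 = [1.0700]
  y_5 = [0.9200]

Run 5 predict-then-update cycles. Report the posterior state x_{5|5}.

x_post = [0.9871, -0.4730]

step 1: x^-=[0.0058, -1.6361]  P^-=[0.7438 -0.2063; -0.2063 1.0005]  S=[1.1830]  K=[0.6671; -0.3604]  nu=[3.2343]  x^+=[2.1634, -2.8018]  P^+=[0.2173 0.0782; 0.0782 0.8468]
step 2: x^-=[2.4259, -2.1446]  P^-=[0.3781 -0.0607; -0.0607 0.8141]  S=[0.7442]  K=[0.5260; -0.3222]  nu=[-3.9077]  x^+=[0.3705, -0.8856]  P^+=[0.1722 0.0654; 0.0654 0.7368]
step 3: x^-=[0.4723, -0.6716]  P^-=[0.3394 -0.0573; -0.0573 0.7526]  S=[0.7010]  K=[0.5021; -0.3179]  nu=[1.7200]  x^+=[1.3359, -1.2184]  P^+=[0.1626 0.0546; 0.0546 0.6817]
step 4: x^-=[1.4263, -0.9405]  P^-=[0.3327 -0.0590; -0.0590 0.7219]  S=[0.6936]  K=[0.4984; -0.3140]  nu=[-0.5632]  x^+=[1.1456, -0.7636]  P^+=[0.1604 0.0496; 0.0496 0.6535]
step 5: x^-=[1.1838, -0.5956]  P^-=[0.3315 -0.0596; -0.0596 0.7062]  S=[0.6919]  K=[0.4981; -0.3106]  nu=[-0.3948]  x^+=[0.9871, -0.4730]  P^+=[0.1599 0.0475; 0.0475 0.6394]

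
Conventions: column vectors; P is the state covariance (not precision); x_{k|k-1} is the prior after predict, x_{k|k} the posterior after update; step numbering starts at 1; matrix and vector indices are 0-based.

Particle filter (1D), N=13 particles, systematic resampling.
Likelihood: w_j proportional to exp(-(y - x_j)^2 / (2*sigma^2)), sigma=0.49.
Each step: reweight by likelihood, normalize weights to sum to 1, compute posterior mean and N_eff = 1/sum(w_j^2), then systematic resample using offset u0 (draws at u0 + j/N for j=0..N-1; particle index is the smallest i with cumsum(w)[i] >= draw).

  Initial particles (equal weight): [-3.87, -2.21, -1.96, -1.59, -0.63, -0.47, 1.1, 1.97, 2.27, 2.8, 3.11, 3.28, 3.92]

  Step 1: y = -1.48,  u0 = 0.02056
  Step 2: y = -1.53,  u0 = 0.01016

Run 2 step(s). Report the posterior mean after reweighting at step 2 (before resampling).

post_mean = -1.7176

step 1: w=[0.0000, 0.1455, 0.2732, 0.4305, 0.0980, 0.0528, 0.0000, 0.0000, 0.0000, 0.0000, 0.0000, 0.0000, 0.0000]  mean=-1.6281  Neff=3.4070  idx=[1, 1, 2, 2, 2, 2, 3, 3, 3, 3, 3, 4, 4]
step 2: w=[0.0433, 0.0433, 0.0772, 0.0772, 0.0772, 0.0772, 0.1126, 0.1126, 0.1126, 0.1126, 0.1126, 0.0210, 0.0210]  mean=-1.7176  Neff=10.8944  idx=[0, 2, 3, 4, 4, 5, 6, 7, 8, 8, 9, 10, 10]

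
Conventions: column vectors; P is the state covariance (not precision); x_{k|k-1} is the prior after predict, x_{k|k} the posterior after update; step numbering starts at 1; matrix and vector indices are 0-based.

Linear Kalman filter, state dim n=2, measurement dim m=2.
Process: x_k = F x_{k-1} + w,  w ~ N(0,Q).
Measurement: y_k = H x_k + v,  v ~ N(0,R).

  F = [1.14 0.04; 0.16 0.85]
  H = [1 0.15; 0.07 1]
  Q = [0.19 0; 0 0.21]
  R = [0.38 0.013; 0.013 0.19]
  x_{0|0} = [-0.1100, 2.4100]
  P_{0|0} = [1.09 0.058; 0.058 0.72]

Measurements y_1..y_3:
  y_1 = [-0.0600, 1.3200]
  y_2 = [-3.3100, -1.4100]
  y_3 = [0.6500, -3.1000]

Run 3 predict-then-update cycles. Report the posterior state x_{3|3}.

step 1: x^-=[-0.0290, 2.0309]  P^-=[1.6130 0.2799; 0.2799 0.7739]  S=[2.0944 0.5248; 0.5248 1.0110]  K=[0.7964 -0.0249; -0.0088 0.7894]  nu=[-0.3356, -0.7089]  x^+=[-0.2786, 1.4743]  P^+=[0.3047 -0.0157; -0.0157 0.1510]
step 2: x^-=[-0.2587, 1.2085]  P^-=[0.5848 0.0454; 0.0454 0.3226]  S=[0.9856 0.1482; 0.1482 0.5218]  K=[0.6010 -0.0052; 0.0013 0.6239]  nu=[-3.2326, -2.6004]  x^+=[-2.1878, -0.4183]  P^+=[0.2297 -0.0093; -0.0093 0.1192]
step 3: x^-=[-2.5108, -0.7056]  P^-=[0.4879 0.0369; 0.0369 0.2995]  S=[0.8857 0.1294; 0.1294 0.4971]  K=[0.5574 -0.0021; 0.0038 0.6068]  nu=[3.2666, -2.2187]  x^+=[-0.6853, -2.0395]  P^+=[0.2130 -0.0081; -0.0081 0.1159]

x_post = [-0.6853, -2.0395]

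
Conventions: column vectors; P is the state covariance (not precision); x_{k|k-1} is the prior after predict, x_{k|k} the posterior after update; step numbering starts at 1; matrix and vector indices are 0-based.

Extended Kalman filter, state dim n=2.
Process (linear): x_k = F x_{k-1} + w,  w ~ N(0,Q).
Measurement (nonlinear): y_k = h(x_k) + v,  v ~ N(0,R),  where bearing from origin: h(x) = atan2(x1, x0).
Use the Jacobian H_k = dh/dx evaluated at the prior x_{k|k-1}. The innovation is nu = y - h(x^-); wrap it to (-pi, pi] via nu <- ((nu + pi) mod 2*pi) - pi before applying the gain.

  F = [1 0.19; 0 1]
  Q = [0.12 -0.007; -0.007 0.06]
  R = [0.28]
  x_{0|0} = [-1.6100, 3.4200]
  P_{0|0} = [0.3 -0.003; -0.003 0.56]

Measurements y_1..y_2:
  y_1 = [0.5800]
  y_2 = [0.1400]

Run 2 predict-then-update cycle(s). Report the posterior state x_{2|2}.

step 1: x^-=[-0.9602, 3.4200]  P^-=[0.4391 0.0964; 0.0964 0.6200]  H_jac=[-0.2710 -0.0761]  S=[0.3198]  K=[-0.3950; -0.2292]  nu=[-1.2645]  x^+=[-0.4607, 3.7098]  P^+=[0.3892 0.0674; 0.0674 0.6032]
step 2: x^-=[0.2442, 3.7098]  P^-=[0.5566 0.1750; 0.1750 0.6632]  H_jac=[-0.2684 0.0177]  S=[0.3186]  K=[-0.4591; -0.1107]  nu=[-1.3651]  x^+=[0.8709, 3.8609]  P^+=[0.4894 0.1589; 0.1589 0.6593]

x_post = [0.8709, 3.8609]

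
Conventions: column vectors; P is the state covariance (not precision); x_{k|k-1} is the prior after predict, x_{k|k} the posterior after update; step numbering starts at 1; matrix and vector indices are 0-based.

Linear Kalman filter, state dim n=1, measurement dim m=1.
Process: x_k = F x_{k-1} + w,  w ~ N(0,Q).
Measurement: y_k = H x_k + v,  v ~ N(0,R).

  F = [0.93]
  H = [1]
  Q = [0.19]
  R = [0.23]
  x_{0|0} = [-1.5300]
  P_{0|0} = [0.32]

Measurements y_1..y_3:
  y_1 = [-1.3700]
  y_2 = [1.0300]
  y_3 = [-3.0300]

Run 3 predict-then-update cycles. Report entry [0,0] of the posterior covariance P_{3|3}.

P_post[0,0] = 0.1313

step 1: x^-=[-1.4229]  P^-=[0.4668]  S=[0.6968]  K=[0.6699]  nu=[0.0529]  x^+=[-1.3875]  P^+=[0.1541]
step 2: x^-=[-1.2903]  P^-=[0.3233]  S=[0.5533]  K=[0.5843]  nu=[2.3203]  x^+=[0.0654]  P^+=[0.1344]
step 3: x^-=[0.0608]  P^-=[0.3062]  S=[0.5362]  K=[0.5711]  nu=[-3.0908]  x^+=[-1.7043]  P^+=[0.1313]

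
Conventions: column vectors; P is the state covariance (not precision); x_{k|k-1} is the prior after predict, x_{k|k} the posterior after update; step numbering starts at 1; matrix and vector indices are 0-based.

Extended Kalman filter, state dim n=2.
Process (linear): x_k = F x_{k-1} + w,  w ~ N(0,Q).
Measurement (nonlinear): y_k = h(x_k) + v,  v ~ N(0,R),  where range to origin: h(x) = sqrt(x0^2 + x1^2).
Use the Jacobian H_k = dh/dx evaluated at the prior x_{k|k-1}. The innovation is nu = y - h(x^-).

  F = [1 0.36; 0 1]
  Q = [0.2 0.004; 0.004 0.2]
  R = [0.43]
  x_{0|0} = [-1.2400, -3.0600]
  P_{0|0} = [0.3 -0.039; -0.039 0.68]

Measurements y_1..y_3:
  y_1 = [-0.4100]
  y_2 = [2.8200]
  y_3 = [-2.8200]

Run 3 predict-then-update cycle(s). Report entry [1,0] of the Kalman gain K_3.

K[1,0] = -0.3579

step 1: x^-=[-2.3416, -3.0600]  P^-=[0.5600 0.2098; 0.2098 0.8800]  H_jac=[-0.6077 -0.7942]  S=[1.3943]  K=[-0.3636; -0.5926]  nu=[-4.2631]  x^+=[-0.7916, -0.5335]  P^+=[0.3757 -0.0907; -0.0907 0.3903]
step 2: x^-=[-0.9836, -0.5335]  P^-=[0.5610 0.0538; 0.0538 0.5903]  H_jac=[-0.8790 -0.4767]  S=[1.0428]  K=[-0.4975; -0.3152]  nu=[1.7010]  x^+=[-1.8300, -1.0697]  P^+=[0.3029 -0.1097; -0.1097 0.4866]
step 3: x^-=[-2.2151, -1.0697]  P^-=[0.4870 0.0695; 0.0695 0.6866]  H_jac=[-0.9005 -0.4349]  S=[1.0091]  K=[-0.4645; -0.3579]  nu=[-5.2798]  x^+=[0.2373, 0.8199]  P^+=[0.2693 -0.0983; -0.0983 0.5574]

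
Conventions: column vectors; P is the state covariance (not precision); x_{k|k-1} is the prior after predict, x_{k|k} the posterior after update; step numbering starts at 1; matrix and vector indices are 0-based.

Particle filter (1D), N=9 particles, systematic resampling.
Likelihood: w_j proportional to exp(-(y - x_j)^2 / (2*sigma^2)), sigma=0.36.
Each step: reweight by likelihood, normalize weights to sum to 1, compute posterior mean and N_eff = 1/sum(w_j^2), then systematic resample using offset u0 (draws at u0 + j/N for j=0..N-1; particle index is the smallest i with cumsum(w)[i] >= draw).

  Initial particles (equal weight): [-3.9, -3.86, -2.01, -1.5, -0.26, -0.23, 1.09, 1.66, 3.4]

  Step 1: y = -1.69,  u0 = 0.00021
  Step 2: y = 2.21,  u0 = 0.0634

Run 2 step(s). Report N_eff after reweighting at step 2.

step 1: w=[0.0000, 0.0000, 0.4362, 0.5634, 0.0002, 0.0002, 0.0000, 0.0000, 0.0000]  mean=-1.7219  Neff=1.9698  idx=[2, 2, 2, 2, 3, 3, 3, 3, 3]
step 2: w=[0.0000, 0.0000, 0.0000, 0.0000, 0.2000, 0.2000, 0.2000, 0.2000, 0.2000]  mean=-1.5000  Neff=5.0000  idx=[4, 4, 5, 5, 6, 7, 7, 8, 8]

N_eff = 5.0000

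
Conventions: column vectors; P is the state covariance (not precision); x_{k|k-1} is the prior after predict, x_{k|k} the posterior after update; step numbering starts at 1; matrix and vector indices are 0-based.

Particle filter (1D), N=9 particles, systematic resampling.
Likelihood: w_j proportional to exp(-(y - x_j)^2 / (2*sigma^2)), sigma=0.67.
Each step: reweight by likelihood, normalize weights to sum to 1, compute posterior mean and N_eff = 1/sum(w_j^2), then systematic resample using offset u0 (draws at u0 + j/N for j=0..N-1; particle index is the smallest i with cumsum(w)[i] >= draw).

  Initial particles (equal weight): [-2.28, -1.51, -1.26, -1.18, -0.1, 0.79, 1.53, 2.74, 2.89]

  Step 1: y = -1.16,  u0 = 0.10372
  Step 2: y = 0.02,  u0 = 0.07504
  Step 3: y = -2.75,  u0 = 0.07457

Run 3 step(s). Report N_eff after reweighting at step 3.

step 1: w=[0.0725, 0.2559, 0.2901, 0.2932, 0.0839, 0.0042, 0.0001, 0.0000, 0.0000]  mean=-1.2682  Neff=4.0333  idx=[1, 1, 1, 2, 2, 3, 3, 3, 4]
step 2: w=[0.0346, 0.0346, 0.0346, 0.0757, 0.0757, 0.0944, 0.0944, 0.0944, 0.4618]  mean=-0.7276  Neff=3.9216  idx=[2, 4, 5, 6, 7, 8, 8, 8, 8]
step 3: w=[0.3930, 0.1838, 0.1399, 0.1399, 0.1399, 0.0009, 0.0009, 0.0009, 0.0009]  mean=-1.3206  Neff=4.0493  idx=[0, 0, 0, 1, 1, 2, 3, 3, 4]

N_eff = 4.0493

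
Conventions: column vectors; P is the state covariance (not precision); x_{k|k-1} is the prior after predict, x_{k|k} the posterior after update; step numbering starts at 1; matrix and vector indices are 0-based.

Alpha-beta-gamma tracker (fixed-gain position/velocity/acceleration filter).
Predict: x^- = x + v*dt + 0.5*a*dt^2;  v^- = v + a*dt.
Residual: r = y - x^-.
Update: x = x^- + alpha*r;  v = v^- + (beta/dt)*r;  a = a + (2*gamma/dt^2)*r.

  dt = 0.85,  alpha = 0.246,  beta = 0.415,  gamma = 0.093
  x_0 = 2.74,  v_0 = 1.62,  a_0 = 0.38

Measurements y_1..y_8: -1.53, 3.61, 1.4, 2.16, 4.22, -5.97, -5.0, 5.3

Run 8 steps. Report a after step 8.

step 1: x_pred=4.2543  r=-5.7843  x^+=2.8313  v^+=-0.8811  a^+=-1.1091
step 2: x_pred=1.6818  r=1.9282  x^+=2.1561  v^+=-0.8824  a^+=-0.6127
step 3: x_pred=1.1847  r=0.2153  x^+=1.2377  v^+=-1.2981  a^+=-0.5573
step 4: x_pred=-0.0670  r=2.2270  x^+=0.4808  v^+=-0.6845  a^+=0.0160
step 5: x_pred=-0.0952  r=4.3152  x^+=0.9664  v^+=1.4360  a^+=1.1269
step 6: x_pred=2.5941  r=-8.5641  x^+=0.4873  v^+=-1.7874  a^+=-1.0778
step 7: x_pred=-1.4214  r=-3.5786  x^+=-2.3017  v^+=-4.4508  a^+=-1.9991
step 8: x_pred=-6.8070  r=12.1070  x^+=-3.8287  v^+=-0.2389  a^+=1.1177

a_post = 1.1177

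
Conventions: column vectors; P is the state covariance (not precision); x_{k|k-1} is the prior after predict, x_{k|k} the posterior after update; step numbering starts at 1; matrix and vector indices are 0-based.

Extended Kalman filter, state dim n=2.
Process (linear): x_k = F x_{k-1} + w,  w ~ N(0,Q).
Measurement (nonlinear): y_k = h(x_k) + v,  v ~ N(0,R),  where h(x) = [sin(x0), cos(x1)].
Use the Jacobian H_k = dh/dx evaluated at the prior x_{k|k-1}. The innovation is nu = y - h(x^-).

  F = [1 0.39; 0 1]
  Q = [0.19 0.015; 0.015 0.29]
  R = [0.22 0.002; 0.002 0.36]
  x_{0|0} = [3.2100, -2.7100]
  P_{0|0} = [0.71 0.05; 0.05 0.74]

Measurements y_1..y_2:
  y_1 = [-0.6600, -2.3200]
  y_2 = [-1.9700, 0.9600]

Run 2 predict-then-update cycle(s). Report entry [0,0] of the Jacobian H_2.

H_jac[0,0] = -0.6174

step 1: x^-=[2.1531, -2.7100]  P^-=[1.0516 0.3536; 0.3536 1.0300]  H_jac=[-0.5499 0.0000; 0.0000 0.4183]  S=[0.5380 -0.0793; -0.0793 0.5402]  K=[-1.0574 0.1185; -0.2492 0.7609]  nu=[-1.4952, -1.4117]  x^+=[3.5668, -3.4116]  P^+=[0.4226 0.0969; 0.0969 0.6537]
step 2: x^-=[2.2362, -3.4116]  P^-=[0.7876 0.3669; 0.3669 0.9437]  H_jac=[-0.6174 0.0000; 0.0000 -0.2667]  S=[0.5202 0.0624; 0.0624 0.4271]  K=[-0.9234 -0.0942; -0.3712 -0.5351]  nu=[-2.7566, 1.9238]  x^+=[4.6006, -3.4177]  P^+=[0.3293 0.1340; 0.1340 0.7249]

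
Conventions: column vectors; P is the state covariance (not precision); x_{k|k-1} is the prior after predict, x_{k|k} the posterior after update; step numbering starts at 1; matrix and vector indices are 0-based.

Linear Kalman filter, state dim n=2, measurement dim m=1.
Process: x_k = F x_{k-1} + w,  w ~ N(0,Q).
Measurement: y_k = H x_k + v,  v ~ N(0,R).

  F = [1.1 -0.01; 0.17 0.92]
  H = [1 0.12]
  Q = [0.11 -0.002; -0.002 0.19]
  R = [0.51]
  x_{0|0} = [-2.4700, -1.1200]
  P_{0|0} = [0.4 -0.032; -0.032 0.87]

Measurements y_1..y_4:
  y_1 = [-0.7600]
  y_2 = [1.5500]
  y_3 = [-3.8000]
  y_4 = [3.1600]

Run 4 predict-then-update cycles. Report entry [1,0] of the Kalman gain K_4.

K[1,0] = 0.0974

step 1: x^-=[-2.7058, -1.4503]  P^-=[0.5948 0.0325; 0.0325 0.9279]  S=[1.1259]  K=[0.5317; 0.1277]  nu=[2.1198]  x^+=[-1.5786, -1.1795]  P^+=[0.2765 -0.0440; -0.0440 0.9095]
step 2: x^-=[-1.7247, -1.3535]  P^-=[0.4456 -0.0031; -0.0031 0.9541]  S=[0.9686]  K=[0.4596; 0.1150]  nu=[3.4371]  x^+=[-0.1448, -0.9584]  P^+=[0.2409 -0.0543; -0.0543 0.9413]
step 3: x^-=[-0.1497, -0.9063]  P^-=[0.4028 -0.0205; -0.0205 0.9767]  S=[0.9220]  K=[0.4343; 0.1049]  nu=[-3.5415]  x^+=[-1.6876, -1.2778]  P^+=[0.2290 -0.0625; -0.0625 0.9665]
step 4: x^-=[-1.8436, -1.4625]  P^-=[0.3885 -0.0312; -0.0312 0.9951]  S=[0.9054]  K=[0.4250; 0.0974]  nu=[5.1791]  x^+=[0.3575, -0.9579]  P^+=[0.2250 -0.0687; -0.0687 0.9865]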